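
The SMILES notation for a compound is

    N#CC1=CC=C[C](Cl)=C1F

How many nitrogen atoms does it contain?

1

Scan the SMILES for N atoms (remember two-letter symbols like Cl and Br are single atoms).
Nitrogen count: 1.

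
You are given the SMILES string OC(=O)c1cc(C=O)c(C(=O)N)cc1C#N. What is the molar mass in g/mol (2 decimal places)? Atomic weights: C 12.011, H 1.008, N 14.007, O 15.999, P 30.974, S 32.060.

First, the molecular formula is C10H6N2O4 (counting implicit H from valence).
  C: 10 × 12.011 = 120.110
  H: 6 × 1.008 = 6.048
  N: 2 × 14.007 = 28.014
  O: 4 × 15.999 = 63.996
Sum: 10×12.011 + 6×1.008 + 2×14.007 + 4×15.999 = 218.168 → 218.17 g/mol.

218.17 g/mol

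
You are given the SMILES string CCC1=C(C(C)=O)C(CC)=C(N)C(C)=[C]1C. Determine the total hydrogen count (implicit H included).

Walk through each heavy atom and fill implicit hydrogens from standard valence (C 4, N 3, O 2, S 2, halogen 1):
  atom 1: C, bond orders sum to 1 (valence 4) → 3 H
  atom 2: C, bond orders sum to 2 (valence 4) → 2 H
  atom 3: C, bond orders sum to 4 (valence 4) → 0 H
  atom 4: C, bond orders sum to 4 (valence 4) → 0 H
  atom 5: C, bond orders sum to 4 (valence 4) → 0 H
  atom 6: C, bond orders sum to 1 (valence 4) → 3 H
  atom 7: O, bond orders sum to 2 (valence 2) → 0 H
  atom 8: C, bond orders sum to 4 (valence 4) → 0 H
  atom 9: C, bond orders sum to 2 (valence 4) → 2 H
  atom 10: C, bond orders sum to 1 (valence 4) → 3 H
  atom 11: C, bond orders sum to 4 (valence 4) → 0 H
  atom 12: N, bond orders sum to 1 (valence 3) → 2 H
  atom 13: C, bond orders sum to 4 (valence 4) → 0 H
  atom 14: C, bond orders sum to 1 (valence 4) → 3 H
  atom 15: C with explicit H count 0
  atom 16: C, bond orders sum to 1 (valence 4) → 3 H
Total hydrogens: 21.

21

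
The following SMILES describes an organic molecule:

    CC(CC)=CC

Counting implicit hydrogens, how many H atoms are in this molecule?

12

Walk through each heavy atom and fill implicit hydrogens from standard valence (C 4, N 3, O 2, S 2, halogen 1):
  atom 1: C, bond orders sum to 1 (valence 4) → 3 H
  atom 2: C, bond orders sum to 4 (valence 4) → 0 H
  atom 3: C, bond orders sum to 2 (valence 4) → 2 H
  atom 4: C, bond orders sum to 1 (valence 4) → 3 H
  atom 5: C, bond orders sum to 3 (valence 4) → 1 H
  atom 6: C, bond orders sum to 1 (valence 4) → 3 H
Total hydrogens: 12.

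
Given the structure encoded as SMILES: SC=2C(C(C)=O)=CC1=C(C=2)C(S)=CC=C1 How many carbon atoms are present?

12

Count every carbon token in the SMILES (each C, including those in ring-closure positions and inside branches).
Carbon count: 12.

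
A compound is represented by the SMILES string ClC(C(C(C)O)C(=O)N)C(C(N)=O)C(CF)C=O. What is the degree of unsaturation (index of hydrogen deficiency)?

3

Molecular formula: C10H16ClFN2O4.
DoU = (2C + 2 + N − H − X) / 2, where X is the halogen count and O/S are ignored.
    = (2·10 + 2 + 2 − 16 − 2) / 2 = 6 / 2 = 3.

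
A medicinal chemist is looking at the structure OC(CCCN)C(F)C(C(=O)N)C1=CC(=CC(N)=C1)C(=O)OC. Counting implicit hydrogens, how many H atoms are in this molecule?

Walk through each heavy atom and fill implicit hydrogens from standard valence (C 4, N 3, O 2, S 2, halogen 1):
  atom 1: O, bond orders sum to 1 (valence 2) → 1 H
  atom 2: C, bond orders sum to 3 (valence 4) → 1 H
  atom 3: C, bond orders sum to 2 (valence 4) → 2 H
  atom 4: C, bond orders sum to 2 (valence 4) → 2 H
  atom 5: C, bond orders sum to 2 (valence 4) → 2 H
  atom 6: N, bond orders sum to 1 (valence 3) → 2 H
  atom 7: C, bond orders sum to 3 (valence 4) → 1 H
  atom 8: F (halogen, monovalent) → 0 H
  atom 9: C, bond orders sum to 3 (valence 4) → 1 H
  atom 10: C, bond orders sum to 4 (valence 4) → 0 H
  atom 11: O, bond orders sum to 2 (valence 2) → 0 H
  atom 12: N, bond orders sum to 1 (valence 3) → 2 H
  atom 13: C, bond orders sum to 4 (valence 4) → 0 H
  atom 14: C, bond orders sum to 3 (valence 4) → 1 H
  atom 15: C, bond orders sum to 4 (valence 4) → 0 H
  atom 16: C, bond orders sum to 3 (valence 4) → 1 H
  atom 17: C, bond orders sum to 4 (valence 4) → 0 H
  atom 18: N, bond orders sum to 1 (valence 3) → 2 H
  atom 19: C, bond orders sum to 3 (valence 4) → 1 H
  atom 20: C, bond orders sum to 4 (valence 4) → 0 H
  atom 21: O, bond orders sum to 2 (valence 2) → 0 H
  atom 22: O, bond orders sum to 2 (valence 2) → 0 H
  atom 23: C, bond orders sum to 1 (valence 4) → 3 H
Total hydrogens: 22.

22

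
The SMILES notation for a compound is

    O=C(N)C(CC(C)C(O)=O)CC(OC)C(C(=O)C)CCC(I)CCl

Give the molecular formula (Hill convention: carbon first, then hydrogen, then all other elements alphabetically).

Walk through each heavy atom and fill implicit hydrogens from standard valence (C 4, N 3, O 2, S 2, halogen 1):
  atom 1: O, bond orders sum to 2 (valence 2) → 0 H
  atom 2: C, bond orders sum to 4 (valence 4) → 0 H
  atom 3: N, bond orders sum to 1 (valence 3) → 2 H
  atom 4: C, bond orders sum to 3 (valence 4) → 1 H
  atom 5: C, bond orders sum to 2 (valence 4) → 2 H
  atom 6: C, bond orders sum to 3 (valence 4) → 1 H
  atom 7: C, bond orders sum to 1 (valence 4) → 3 H
  atom 8: C, bond orders sum to 4 (valence 4) → 0 H
  atom 9: O, bond orders sum to 1 (valence 2) → 1 H
  atom 10: O, bond orders sum to 2 (valence 2) → 0 H
  atom 11: C, bond orders sum to 2 (valence 4) → 2 H
  atom 12: C, bond orders sum to 3 (valence 4) → 1 H
  atom 13: O, bond orders sum to 2 (valence 2) → 0 H
  atom 14: C, bond orders sum to 1 (valence 4) → 3 H
  atom 15: C, bond orders sum to 3 (valence 4) → 1 H
  atom 16: C, bond orders sum to 4 (valence 4) → 0 H
  atom 17: O, bond orders sum to 2 (valence 2) → 0 H
  atom 18: C, bond orders sum to 1 (valence 4) → 3 H
  atom 19: C, bond orders sum to 2 (valence 4) → 2 H
  atom 20: C, bond orders sum to 2 (valence 4) → 2 H
  atom 21: C, bond orders sum to 3 (valence 4) → 1 H
  atom 22: I (halogen, monovalent) → 0 H
  atom 23: C, bond orders sum to 2 (valence 4) → 2 H
  atom 24: Cl (halogen, monovalent) → 0 H
Totals → C:16, H:27, Cl:1, I:1, N:1, O:5.
In Hill order: C16H27ClINO5.

C16H27ClINO5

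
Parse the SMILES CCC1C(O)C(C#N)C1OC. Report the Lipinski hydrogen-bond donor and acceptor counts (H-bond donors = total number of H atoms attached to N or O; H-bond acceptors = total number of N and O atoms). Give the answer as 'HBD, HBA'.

1, 3

Donors: find every N or O and count the H atoms it carries.
  atom 5 (O): bond orders sum to 1 → 1 H
  atom 8 (N): bond orders sum to 3 → 0 H
  atom 10 (O): bond orders sum to 2 → 0 H
Lipinski HBD = 1.
Acceptors: N atoms = 1, O atoms = 2 → HBA = 3.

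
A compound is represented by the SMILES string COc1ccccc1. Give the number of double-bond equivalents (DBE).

Molecular formula: C7H8O.
DoU = (2C + 2 + N − H − X) / 2, where X is the halogen count and O/S are ignored.
    = (2·7 + 2 + 0 − 8 − 0) / 2 = 8 / 2 = 4.

4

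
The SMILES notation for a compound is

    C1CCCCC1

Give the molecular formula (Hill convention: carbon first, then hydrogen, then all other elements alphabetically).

Walk through each heavy atom and fill implicit hydrogens from standard valence (C 4, N 3, O 2, S 2, halogen 1):
  atom 1: C, bond orders sum to 2 (valence 4) → 2 H
  atom 2: C, bond orders sum to 2 (valence 4) → 2 H
  atom 3: C, bond orders sum to 2 (valence 4) → 2 H
  atom 4: C, bond orders sum to 2 (valence 4) → 2 H
  atom 5: C, bond orders sum to 2 (valence 4) → 2 H
  atom 6: C, bond orders sum to 2 (valence 4) → 2 H
Totals → C:6, H:12.

C6H12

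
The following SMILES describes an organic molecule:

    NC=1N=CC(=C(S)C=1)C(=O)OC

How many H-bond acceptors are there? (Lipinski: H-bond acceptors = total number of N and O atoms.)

N atoms: 2; O atoms: 2.
Lipinski HBA = 2 + 2 = 4.

4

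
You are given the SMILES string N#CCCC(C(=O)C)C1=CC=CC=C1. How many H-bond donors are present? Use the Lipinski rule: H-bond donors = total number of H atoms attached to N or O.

0

Donors: find every N or O and count the H atoms it carries.
  atom 1 (N): bond orders sum to 3 → 0 H
  atom 7 (O): bond orders sum to 2 → 0 H
Lipinski HBD = 0.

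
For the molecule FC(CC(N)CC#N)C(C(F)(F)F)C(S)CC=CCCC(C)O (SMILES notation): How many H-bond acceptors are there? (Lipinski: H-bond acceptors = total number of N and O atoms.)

3

N atoms: 2; O atoms: 1.
Lipinski HBA = 2 + 1 = 3.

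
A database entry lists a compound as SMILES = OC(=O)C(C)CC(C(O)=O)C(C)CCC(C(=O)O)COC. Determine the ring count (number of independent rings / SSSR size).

0

In SMILES, each pair of matching ring-closure digits denotes one ring-closing bond; the number of such bonds equals the number of independent rings.
Ring-closure bonds here: 0.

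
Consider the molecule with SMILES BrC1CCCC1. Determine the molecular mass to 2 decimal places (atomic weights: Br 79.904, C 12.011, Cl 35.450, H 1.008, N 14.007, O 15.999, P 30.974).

149.03 g/mol

First, the molecular formula is C5H9Br (counting implicit H from valence).
  Br: 1 × 79.904 = 79.904
  C: 5 × 12.011 = 60.055
  H: 9 × 1.008 = 9.072
Sum: 1×79.904 + 5×12.011 + 9×1.008 = 149.031 → 149.03 g/mol.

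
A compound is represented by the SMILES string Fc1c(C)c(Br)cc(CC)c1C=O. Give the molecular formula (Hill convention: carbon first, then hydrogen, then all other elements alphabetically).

Walk through each heavy atom and fill implicit hydrogens from standard valence (C 4, N 3, O 2, S 2, halogen 1); for lowercase aromatic atoms, an aromatic c carries 1 H when it has two neighbours and 0 H with three, and aromatic n carries 0 H:
  atom 1: F (halogen, monovalent) → 0 H
  atom 2: aromatic c, 3 neighbours → 0 H
  atom 3: aromatic c, 3 neighbours → 0 H
  atom 4: C, bond orders sum to 1 (valence 4) → 3 H
  atom 5: aromatic c, 3 neighbours → 0 H
  atom 6: Br (halogen, monovalent) → 0 H
  atom 7: aromatic c, 2 neighbours → 1 H
  atom 8: aromatic c, 3 neighbours → 0 H
  atom 9: C, bond orders sum to 2 (valence 4) → 2 H
  atom 10: C, bond orders sum to 1 (valence 4) → 3 H
  atom 11: aromatic c, 3 neighbours → 0 H
  atom 12: C, bond orders sum to 3 (valence 4) → 1 H
  atom 13: O, bond orders sum to 2 (valence 2) → 0 H
Totals → C:10, H:10, Br:1, F:1, O:1.

C10H10BrFO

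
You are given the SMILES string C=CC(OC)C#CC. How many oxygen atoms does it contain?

1

Scan the SMILES for O atoms (remember two-letter symbols like Cl and Br are single atoms).
Oxygen count: 1.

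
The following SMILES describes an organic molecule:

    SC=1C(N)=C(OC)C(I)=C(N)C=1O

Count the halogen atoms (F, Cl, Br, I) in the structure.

1

Halogen atoms appear at heavy-atom position 9 (1×I).
Other groups present: 1 ether, 1 hydroxyl, 2 primary amine, 1 thiol.
Halogen count: 1.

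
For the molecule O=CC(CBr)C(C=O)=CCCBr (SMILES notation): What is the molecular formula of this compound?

C8H10Br2O2

Walk through each heavy atom and fill implicit hydrogens from standard valence (C 4, N 3, O 2, S 2, halogen 1):
  atom 1: O, bond orders sum to 2 (valence 2) → 0 H
  atom 2: C, bond orders sum to 3 (valence 4) → 1 H
  atom 3: C, bond orders sum to 3 (valence 4) → 1 H
  atom 4: C, bond orders sum to 2 (valence 4) → 2 H
  atom 5: Br (halogen, monovalent) → 0 H
  atom 6: C, bond orders sum to 4 (valence 4) → 0 H
  atom 7: C, bond orders sum to 3 (valence 4) → 1 H
  atom 8: O, bond orders sum to 2 (valence 2) → 0 H
  atom 9: C, bond orders sum to 3 (valence 4) → 1 H
  atom 10: C, bond orders sum to 2 (valence 4) → 2 H
  atom 11: C, bond orders sum to 2 (valence 4) → 2 H
  atom 12: Br (halogen, monovalent) → 0 H
Totals → C:8, H:10, Br:2, O:2.
In Hill order: C8H10Br2O2.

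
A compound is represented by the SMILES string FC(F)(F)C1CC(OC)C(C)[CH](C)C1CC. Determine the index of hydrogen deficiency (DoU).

1

Molecular formula: C12H21F3O.
DoU = (2C + 2 + N − H − X) / 2, where X is the halogen count and O/S are ignored.
    = (2·12 + 2 + 0 − 21 − 3) / 2 = 2 / 2 = 1.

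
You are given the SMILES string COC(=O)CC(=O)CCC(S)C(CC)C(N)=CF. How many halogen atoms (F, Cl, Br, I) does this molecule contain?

1

Halogen atoms appear at heavy-atom position 18 (1×F).
Other groups present: 1 alkene, 1 ester, 1 ketone, 1 primary amine, 1 thiol.
Halogen count: 1.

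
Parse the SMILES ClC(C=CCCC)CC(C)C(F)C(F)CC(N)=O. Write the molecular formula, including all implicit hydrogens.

C13H22ClF2NO

Walk through each heavy atom and fill implicit hydrogens from standard valence (C 4, N 3, O 2, S 2, halogen 1):
  atom 1: Cl (halogen, monovalent) → 0 H
  atom 2: C, bond orders sum to 3 (valence 4) → 1 H
  atom 3: C, bond orders sum to 3 (valence 4) → 1 H
  atom 4: C, bond orders sum to 3 (valence 4) → 1 H
  atom 5: C, bond orders sum to 2 (valence 4) → 2 H
  atom 6: C, bond orders sum to 2 (valence 4) → 2 H
  atom 7: C, bond orders sum to 1 (valence 4) → 3 H
  atom 8: C, bond orders sum to 2 (valence 4) → 2 H
  atom 9: C, bond orders sum to 3 (valence 4) → 1 H
  atom 10: C, bond orders sum to 1 (valence 4) → 3 H
  atom 11: C, bond orders sum to 3 (valence 4) → 1 H
  atom 12: F (halogen, monovalent) → 0 H
  atom 13: C, bond orders sum to 3 (valence 4) → 1 H
  atom 14: F (halogen, monovalent) → 0 H
  atom 15: C, bond orders sum to 2 (valence 4) → 2 H
  atom 16: C, bond orders sum to 4 (valence 4) → 0 H
  atom 17: N, bond orders sum to 1 (valence 3) → 2 H
  atom 18: O, bond orders sum to 2 (valence 2) → 0 H
Totals → C:13, H:22, Cl:1, F:2, N:1, O:1.
In Hill order: C13H22ClF2NO.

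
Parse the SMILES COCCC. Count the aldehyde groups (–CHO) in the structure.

0

Scan the SMILES for the aldehyde motif — none present.
Groups that are present: 1 ether.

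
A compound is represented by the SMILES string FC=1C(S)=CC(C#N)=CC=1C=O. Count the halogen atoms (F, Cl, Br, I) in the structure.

Halogen atoms appear at heavy-atom position 1 (1×F).
Other groups present: 1 aldehyde, 1 nitrile, 1 thiol.
Halogen count: 1.

1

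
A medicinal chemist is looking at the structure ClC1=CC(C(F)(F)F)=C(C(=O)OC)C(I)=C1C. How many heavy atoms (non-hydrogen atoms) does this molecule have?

17

Every atom symbol written in the SMILES (organic subset) is one heavy atom; implicit H are not written.
Heavy atoms by element → C:10, Cl:1, F:3, I:1, O:2.
Total: 17.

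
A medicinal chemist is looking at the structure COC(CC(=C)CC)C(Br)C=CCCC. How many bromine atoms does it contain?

1

Scan the SMILES for Br atoms (remember two-letter symbols like Cl and Br are single atoms).
Bromine count: 1.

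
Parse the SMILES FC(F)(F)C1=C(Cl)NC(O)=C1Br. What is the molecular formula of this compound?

C5H2BrClF3NO

Walk through each heavy atom and fill implicit hydrogens from standard valence (C 4, N 3, O 2, S 2, halogen 1):
  atom 1: F (halogen, monovalent) → 0 H
  atom 2: C, bond orders sum to 4 (valence 4) → 0 H
  atom 3: F (halogen, monovalent) → 0 H
  atom 4: F (halogen, monovalent) → 0 H
  atom 5: C, bond orders sum to 4 (valence 4) → 0 H
  atom 6: C, bond orders sum to 4 (valence 4) → 0 H
  atom 7: Cl (halogen, monovalent) → 0 H
  atom 8: N, bond orders sum to 2 (valence 3) → 1 H
  atom 9: C, bond orders sum to 4 (valence 4) → 0 H
  atom 10: O, bond orders sum to 1 (valence 2) → 1 H
  atom 11: C, bond orders sum to 4 (valence 4) → 0 H
  atom 12: Br (halogen, monovalent) → 0 H
Totals → C:5, H:2, Br:1, Cl:1, F:3, N:1, O:1.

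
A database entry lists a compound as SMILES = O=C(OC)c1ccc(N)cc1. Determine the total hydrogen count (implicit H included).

Walk through each heavy atom and fill implicit hydrogens from standard valence (C 4, N 3, O 2, S 2, halogen 1); for lowercase aromatic atoms, an aromatic c carries 1 H when it has two neighbours and 0 H with three, and aromatic n carries 0 H:
  atom 1: O, bond orders sum to 2 (valence 2) → 0 H
  atom 2: C, bond orders sum to 4 (valence 4) → 0 H
  atom 3: O, bond orders sum to 2 (valence 2) → 0 H
  atom 4: C, bond orders sum to 1 (valence 4) → 3 H
  atom 5: aromatic c, 3 neighbours → 0 H
  atom 6: aromatic c, 2 neighbours → 1 H
  atom 7: aromatic c, 2 neighbours → 1 H
  atom 8: aromatic c, 3 neighbours → 0 H
  atom 9: N, bond orders sum to 1 (valence 3) → 2 H
  atom 10: aromatic c, 2 neighbours → 1 H
  atom 11: aromatic c, 2 neighbours → 1 H
Total hydrogens: 9.

9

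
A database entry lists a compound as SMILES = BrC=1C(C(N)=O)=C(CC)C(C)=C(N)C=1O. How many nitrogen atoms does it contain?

2

Scan the SMILES for N atoms (remember two-letter symbols like Cl and Br are single atoms).
Nitrogen count: 2.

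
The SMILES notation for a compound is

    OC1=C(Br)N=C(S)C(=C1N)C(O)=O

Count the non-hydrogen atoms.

13

Every atom symbol written in the SMILES (organic subset) is one heavy atom; implicit H are not written.
Heavy atoms by element → Br:1, C:6, N:2, O:3, S:1.
Total: 13.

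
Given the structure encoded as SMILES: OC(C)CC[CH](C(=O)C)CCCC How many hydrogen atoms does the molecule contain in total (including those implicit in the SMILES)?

Walk through each heavy atom and fill implicit hydrogens from standard valence (C 4, N 3, O 2, S 2, halogen 1):
  atom 1: O, bond orders sum to 1 (valence 2) → 1 H
  atom 2: C, bond orders sum to 3 (valence 4) → 1 H
  atom 3: C, bond orders sum to 1 (valence 4) → 3 H
  atom 4: C, bond orders sum to 2 (valence 4) → 2 H
  atom 5: C, bond orders sum to 2 (valence 4) → 2 H
  atom 6: C with explicit H count 1
  atom 7: C, bond orders sum to 4 (valence 4) → 0 H
  atom 8: O, bond orders sum to 2 (valence 2) → 0 H
  atom 9: C, bond orders sum to 1 (valence 4) → 3 H
  atom 10: C, bond orders sum to 2 (valence 4) → 2 H
  atom 11: C, bond orders sum to 2 (valence 4) → 2 H
  atom 12: C, bond orders sum to 2 (valence 4) → 2 H
  atom 13: C, bond orders sum to 1 (valence 4) → 3 H
Total hydrogens: 22.

22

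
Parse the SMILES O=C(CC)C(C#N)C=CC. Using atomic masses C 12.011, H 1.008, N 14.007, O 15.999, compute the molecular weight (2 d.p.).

137.18 g/mol

First, the molecular formula is C8H11NO (counting implicit H from valence).
  C: 8 × 12.011 = 96.088
  H: 11 × 1.008 = 11.088
  N: 1 × 14.007 = 14.007
  O: 1 × 15.999 = 15.999
Sum: 8×12.011 + 11×1.008 + 1×14.007 + 1×15.999 = 137.182 → 137.18 g/mol.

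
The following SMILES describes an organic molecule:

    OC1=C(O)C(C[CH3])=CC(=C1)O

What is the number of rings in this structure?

1

In SMILES, each pair of matching ring-closure digits denotes one ring-closing bond; the number of such bonds equals the number of independent rings.
Ring-closure bonds here: 1.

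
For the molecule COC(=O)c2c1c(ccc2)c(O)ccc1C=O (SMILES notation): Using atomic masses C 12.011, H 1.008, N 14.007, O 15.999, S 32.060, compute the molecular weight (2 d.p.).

First, the molecular formula is C13H10O4 (counting implicit H from valence).
  C: 13 × 12.011 = 156.143
  H: 10 × 1.008 = 10.080
  O: 4 × 15.999 = 63.996
Sum: 13×12.011 + 10×1.008 + 4×15.999 = 230.219 → 230.22 g/mol.

230.22 g/mol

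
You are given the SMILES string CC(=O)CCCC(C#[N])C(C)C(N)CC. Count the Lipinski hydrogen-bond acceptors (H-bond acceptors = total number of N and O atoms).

N atoms: 2; O atoms: 1.
Lipinski HBA = 2 + 1 = 3.

3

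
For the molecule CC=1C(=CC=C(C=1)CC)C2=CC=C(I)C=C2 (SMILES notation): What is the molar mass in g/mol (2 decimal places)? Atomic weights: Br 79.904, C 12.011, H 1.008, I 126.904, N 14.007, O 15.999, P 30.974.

322.19 g/mol

First, the molecular formula is C15H15I (counting implicit H from valence).
  C: 15 × 12.011 = 180.165
  H: 15 × 1.008 = 15.120
  I: 1 × 126.904 = 126.904
Sum: 15×12.011 + 15×1.008 + 1×126.904 = 322.189 → 322.19 g/mol.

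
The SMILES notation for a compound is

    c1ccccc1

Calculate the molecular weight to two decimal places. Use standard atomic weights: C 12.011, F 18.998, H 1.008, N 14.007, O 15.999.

First, the molecular formula is C6H6 (counting implicit H from valence).
  C: 6 × 12.011 = 72.066
  H: 6 × 1.008 = 6.048
Sum: 6×12.011 + 6×1.008 = 78.114 → 78.11 g/mol.

78.11 g/mol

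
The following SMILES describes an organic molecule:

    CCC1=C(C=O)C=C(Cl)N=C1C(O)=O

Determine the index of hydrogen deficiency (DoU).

6

Molecular formula: C9H8ClNO3.
DoU = (2C + 2 + N − H − X) / 2, where X is the halogen count and O/S are ignored.
    = (2·9 + 2 + 1 − 8 − 1) / 2 = 12 / 2 = 6.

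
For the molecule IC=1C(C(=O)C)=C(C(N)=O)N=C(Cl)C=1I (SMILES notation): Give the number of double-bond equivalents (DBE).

6

Molecular formula: C8H5ClI2N2O2.
DoU = (2C + 2 + N − H − X) / 2, where X is the halogen count and O/S are ignored.
    = (2·8 + 2 + 2 − 5 − 3) / 2 = 12 / 2 = 6.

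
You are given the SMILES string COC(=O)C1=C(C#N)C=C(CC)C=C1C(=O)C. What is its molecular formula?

Walk through each heavy atom and fill implicit hydrogens from standard valence (C 4, N 3, O 2, S 2, halogen 1):
  atom 1: C, bond orders sum to 1 (valence 4) → 3 H
  atom 2: O, bond orders sum to 2 (valence 2) → 0 H
  atom 3: C, bond orders sum to 4 (valence 4) → 0 H
  atom 4: O, bond orders sum to 2 (valence 2) → 0 H
  atom 5: C, bond orders sum to 4 (valence 4) → 0 H
  atom 6: C, bond orders sum to 4 (valence 4) → 0 H
  atom 7: C, bond orders sum to 4 (valence 4) → 0 H
  atom 8: N, bond orders sum to 3 (valence 3) → 0 H
  atom 9: C, bond orders sum to 3 (valence 4) → 1 H
  atom 10: C, bond orders sum to 4 (valence 4) → 0 H
  atom 11: C, bond orders sum to 2 (valence 4) → 2 H
  atom 12: C, bond orders sum to 1 (valence 4) → 3 H
  atom 13: C, bond orders sum to 3 (valence 4) → 1 H
  atom 14: C, bond orders sum to 4 (valence 4) → 0 H
  atom 15: C, bond orders sum to 4 (valence 4) → 0 H
  atom 16: O, bond orders sum to 2 (valence 2) → 0 H
  atom 17: C, bond orders sum to 1 (valence 4) → 3 H
Totals → C:13, H:13, N:1, O:3.
In Hill order: C13H13NO3.

C13H13NO3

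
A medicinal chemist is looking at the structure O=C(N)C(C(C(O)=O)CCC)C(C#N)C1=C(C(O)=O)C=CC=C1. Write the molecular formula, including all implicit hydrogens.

C16H18N2O5

Walk through each heavy atom and fill implicit hydrogens from standard valence (C 4, N 3, O 2, S 2, halogen 1):
  atom 1: O, bond orders sum to 2 (valence 2) → 0 H
  atom 2: C, bond orders sum to 4 (valence 4) → 0 H
  atom 3: N, bond orders sum to 1 (valence 3) → 2 H
  atom 4: C, bond orders sum to 3 (valence 4) → 1 H
  atom 5: C, bond orders sum to 3 (valence 4) → 1 H
  atom 6: C, bond orders sum to 4 (valence 4) → 0 H
  atom 7: O, bond orders sum to 1 (valence 2) → 1 H
  atom 8: O, bond orders sum to 2 (valence 2) → 0 H
  atom 9: C, bond orders sum to 2 (valence 4) → 2 H
  atom 10: C, bond orders sum to 2 (valence 4) → 2 H
  atom 11: C, bond orders sum to 1 (valence 4) → 3 H
  atom 12: C, bond orders sum to 3 (valence 4) → 1 H
  atom 13: C, bond orders sum to 4 (valence 4) → 0 H
  atom 14: N, bond orders sum to 3 (valence 3) → 0 H
  atom 15: C, bond orders sum to 4 (valence 4) → 0 H
  atom 16: C, bond orders sum to 4 (valence 4) → 0 H
  atom 17: C, bond orders sum to 4 (valence 4) → 0 H
  atom 18: O, bond orders sum to 1 (valence 2) → 1 H
  atom 19: O, bond orders sum to 2 (valence 2) → 0 H
  atom 20: C, bond orders sum to 3 (valence 4) → 1 H
  atom 21: C, bond orders sum to 3 (valence 4) → 1 H
  atom 22: C, bond orders sum to 3 (valence 4) → 1 H
  atom 23: C, bond orders sum to 3 (valence 4) → 1 H
Totals → C:16, H:18, N:2, O:5.
In Hill order: C16H18N2O5.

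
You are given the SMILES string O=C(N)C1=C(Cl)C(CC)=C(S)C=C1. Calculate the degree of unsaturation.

Degree of unsaturation = (number of rings) + (number of π bonds).
Ring closures in the SMILES: 1.
π bonds: 4 double bonds (each 1 DoU) → 4 DoU from unsaturation.
Total DoU = 1 + 4 = 5.

5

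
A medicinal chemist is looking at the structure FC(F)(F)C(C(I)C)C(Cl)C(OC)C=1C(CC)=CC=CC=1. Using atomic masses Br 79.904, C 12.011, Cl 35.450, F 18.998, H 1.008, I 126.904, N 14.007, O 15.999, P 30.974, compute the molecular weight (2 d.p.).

434.66 g/mol

First, the molecular formula is C15H19ClF3IO (counting implicit H from valence).
  C: 15 × 12.011 = 180.165
  Cl: 1 × 35.450 = 35.450
  F: 3 × 18.998 = 56.994
  H: 19 × 1.008 = 19.152
  I: 1 × 126.904 = 126.904
  O: 1 × 15.999 = 15.999
Sum: 15×12.011 + 1×35.450 + 3×18.998 + 19×1.008 + 1×126.904 + 1×15.999 = 434.664 → 434.66 g/mol.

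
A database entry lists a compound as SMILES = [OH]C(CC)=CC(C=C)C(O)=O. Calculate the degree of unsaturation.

3

Degree of unsaturation = (number of rings) + (number of π bonds).
Ring closures in the SMILES: 0.
π bonds: 3 double bonds (each 1 DoU) → 3 DoU from unsaturation.
Total DoU = 0 + 3 = 3.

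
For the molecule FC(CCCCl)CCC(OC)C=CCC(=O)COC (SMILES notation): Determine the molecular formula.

C14H24ClFO3

Walk through each heavy atom and fill implicit hydrogens from standard valence (C 4, N 3, O 2, S 2, halogen 1):
  atom 1: F (halogen, monovalent) → 0 H
  atom 2: C, bond orders sum to 3 (valence 4) → 1 H
  atom 3: C, bond orders sum to 2 (valence 4) → 2 H
  atom 4: C, bond orders sum to 2 (valence 4) → 2 H
  atom 5: C, bond orders sum to 2 (valence 4) → 2 H
  atom 6: Cl (halogen, monovalent) → 0 H
  atom 7: C, bond orders sum to 2 (valence 4) → 2 H
  atom 8: C, bond orders sum to 2 (valence 4) → 2 H
  atom 9: C, bond orders sum to 3 (valence 4) → 1 H
  atom 10: O, bond orders sum to 2 (valence 2) → 0 H
  atom 11: C, bond orders sum to 1 (valence 4) → 3 H
  atom 12: C, bond orders sum to 3 (valence 4) → 1 H
  atom 13: C, bond orders sum to 3 (valence 4) → 1 H
  atom 14: C, bond orders sum to 2 (valence 4) → 2 H
  atom 15: C, bond orders sum to 4 (valence 4) → 0 H
  atom 16: O, bond orders sum to 2 (valence 2) → 0 H
  atom 17: C, bond orders sum to 2 (valence 4) → 2 H
  atom 18: O, bond orders sum to 2 (valence 2) → 0 H
  atom 19: C, bond orders sum to 1 (valence 4) → 3 H
Totals → C:14, H:24, Cl:1, F:1, O:3.
In Hill order: C14H24ClFO3.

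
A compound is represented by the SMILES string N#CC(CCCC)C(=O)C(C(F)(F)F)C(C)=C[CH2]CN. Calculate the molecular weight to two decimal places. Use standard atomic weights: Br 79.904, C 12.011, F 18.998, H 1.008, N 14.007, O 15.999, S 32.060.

First, the molecular formula is C14H21F3N2O (counting implicit H from valence).
  C: 14 × 12.011 = 168.154
  F: 3 × 18.998 = 56.994
  H: 21 × 1.008 = 21.168
  N: 2 × 14.007 = 28.014
  O: 1 × 15.999 = 15.999
Sum: 14×12.011 + 3×18.998 + 21×1.008 + 2×14.007 + 1×15.999 = 290.329 → 290.33 g/mol.

290.33 g/mol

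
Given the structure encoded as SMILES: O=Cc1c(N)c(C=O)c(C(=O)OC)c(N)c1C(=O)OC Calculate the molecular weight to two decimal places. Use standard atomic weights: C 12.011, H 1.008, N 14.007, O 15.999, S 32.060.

280.24 g/mol

First, the molecular formula is C12H12N2O6 (counting implicit H from valence).
  C: 12 × 12.011 = 144.132
  H: 12 × 1.008 = 12.096
  N: 2 × 14.007 = 28.014
  O: 6 × 15.999 = 95.994
Sum: 12×12.011 + 12×1.008 + 2×14.007 + 6×15.999 = 280.236 → 280.24 g/mol.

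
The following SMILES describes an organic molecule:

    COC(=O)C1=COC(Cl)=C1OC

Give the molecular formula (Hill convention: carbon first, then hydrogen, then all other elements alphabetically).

C7H7ClO4

Walk through each heavy atom and fill implicit hydrogens from standard valence (C 4, N 3, O 2, S 2, halogen 1):
  atom 1: C, bond orders sum to 1 (valence 4) → 3 H
  atom 2: O, bond orders sum to 2 (valence 2) → 0 H
  atom 3: C, bond orders sum to 4 (valence 4) → 0 H
  atom 4: O, bond orders sum to 2 (valence 2) → 0 H
  atom 5: C, bond orders sum to 4 (valence 4) → 0 H
  atom 6: C, bond orders sum to 3 (valence 4) → 1 H
  atom 7: O, bond orders sum to 2 (valence 2) → 0 H
  atom 8: C, bond orders sum to 4 (valence 4) → 0 H
  atom 9: Cl (halogen, monovalent) → 0 H
  atom 10: C, bond orders sum to 4 (valence 4) → 0 H
  atom 11: O, bond orders sum to 2 (valence 2) → 0 H
  atom 12: C, bond orders sum to 1 (valence 4) → 3 H
Totals → C:7, H:7, Cl:1, O:4.
In Hill order: C7H7ClO4.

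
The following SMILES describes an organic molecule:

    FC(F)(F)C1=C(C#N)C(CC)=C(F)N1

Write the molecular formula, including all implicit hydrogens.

Walk through each heavy atom and fill implicit hydrogens from standard valence (C 4, N 3, O 2, S 2, halogen 1):
  atom 1: F (halogen, monovalent) → 0 H
  atom 2: C, bond orders sum to 4 (valence 4) → 0 H
  atom 3: F (halogen, monovalent) → 0 H
  atom 4: F (halogen, monovalent) → 0 H
  atom 5: C, bond orders sum to 4 (valence 4) → 0 H
  atom 6: C, bond orders sum to 4 (valence 4) → 0 H
  atom 7: C, bond orders sum to 4 (valence 4) → 0 H
  atom 8: N, bond orders sum to 3 (valence 3) → 0 H
  atom 9: C, bond orders sum to 4 (valence 4) → 0 H
  atom 10: C, bond orders sum to 2 (valence 4) → 2 H
  atom 11: C, bond orders sum to 1 (valence 4) → 3 H
  atom 12: C, bond orders sum to 4 (valence 4) → 0 H
  atom 13: F (halogen, monovalent) → 0 H
  atom 14: N, bond orders sum to 2 (valence 3) → 1 H
Totals → C:8, H:6, F:4, N:2.

C8H6F4N2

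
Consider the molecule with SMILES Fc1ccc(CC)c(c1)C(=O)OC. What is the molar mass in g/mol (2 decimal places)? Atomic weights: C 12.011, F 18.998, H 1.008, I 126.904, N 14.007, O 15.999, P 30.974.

182.19 g/mol

First, the molecular formula is C10H11FO2 (counting implicit H from valence).
  C: 10 × 12.011 = 120.110
  F: 1 × 18.998 = 18.998
  H: 11 × 1.008 = 11.088
  O: 2 × 15.999 = 31.998
Sum: 10×12.011 + 1×18.998 + 11×1.008 + 2×15.999 = 182.194 → 182.19 g/mol.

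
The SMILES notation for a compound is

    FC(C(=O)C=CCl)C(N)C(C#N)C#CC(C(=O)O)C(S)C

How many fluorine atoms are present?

Scan the SMILES for F atoms (remember two-letter symbols like Cl and Br are single atoms).
Fluorine count: 1.

1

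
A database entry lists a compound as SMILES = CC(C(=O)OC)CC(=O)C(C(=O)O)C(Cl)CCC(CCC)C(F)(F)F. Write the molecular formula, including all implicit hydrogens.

Walk through each heavy atom and fill implicit hydrogens from standard valence (C 4, N 3, O 2, S 2, halogen 1):
  atom 1: C, bond orders sum to 1 (valence 4) → 3 H
  atom 2: C, bond orders sum to 3 (valence 4) → 1 H
  atom 3: C, bond orders sum to 4 (valence 4) → 0 H
  atom 4: O, bond orders sum to 2 (valence 2) → 0 H
  atom 5: O, bond orders sum to 2 (valence 2) → 0 H
  atom 6: C, bond orders sum to 1 (valence 4) → 3 H
  atom 7: C, bond orders sum to 2 (valence 4) → 2 H
  atom 8: C, bond orders sum to 4 (valence 4) → 0 H
  atom 9: O, bond orders sum to 2 (valence 2) → 0 H
  atom 10: C, bond orders sum to 3 (valence 4) → 1 H
  atom 11: C, bond orders sum to 4 (valence 4) → 0 H
  atom 12: O, bond orders sum to 2 (valence 2) → 0 H
  atom 13: O, bond orders sum to 1 (valence 2) → 1 H
  atom 14: C, bond orders sum to 3 (valence 4) → 1 H
  atom 15: Cl (halogen, monovalent) → 0 H
  atom 16: C, bond orders sum to 2 (valence 4) → 2 H
  atom 17: C, bond orders sum to 2 (valence 4) → 2 H
  atom 18: C, bond orders sum to 3 (valence 4) → 1 H
  atom 19: C, bond orders sum to 2 (valence 4) → 2 H
  atom 20: C, bond orders sum to 2 (valence 4) → 2 H
  atom 21: C, bond orders sum to 1 (valence 4) → 3 H
  atom 22: C, bond orders sum to 4 (valence 4) → 0 H
  atom 23: F (halogen, monovalent) → 0 H
  atom 24: F (halogen, monovalent) → 0 H
  atom 25: F (halogen, monovalent) → 0 H
Totals → C:16, H:24, Cl:1, F:3, O:5.

C16H24ClF3O5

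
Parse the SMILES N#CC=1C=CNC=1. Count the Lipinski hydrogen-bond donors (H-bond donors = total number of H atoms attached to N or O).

Donors: find every N or O and count the H atoms it carries.
  atom 1 (N): bond orders sum to 3 → 0 H
  atom 6 (N): bond orders sum to 2 → 1 H
Lipinski HBD = 1.

1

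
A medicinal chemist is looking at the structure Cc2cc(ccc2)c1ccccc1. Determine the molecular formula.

C13H12

Walk through each heavy atom and fill implicit hydrogens from standard valence (C 4, N 3, O 2, S 2, halogen 1); for lowercase aromatic atoms, an aromatic c carries 1 H when it has two neighbours and 0 H with three, and aromatic n carries 0 H:
  atom 1: C, bond orders sum to 1 (valence 4) → 3 H
  atom 2: aromatic c, 3 neighbours → 0 H
  atom 3: aromatic c, 2 neighbours → 1 H
  atom 4: aromatic c, 3 neighbours → 0 H
  atom 5: aromatic c, 2 neighbours → 1 H
  atom 6: aromatic c, 2 neighbours → 1 H
  atom 7: aromatic c, 2 neighbours → 1 H
  atom 8: aromatic c, 3 neighbours → 0 H
  atom 9: aromatic c, 2 neighbours → 1 H
  atom 10: aromatic c, 2 neighbours → 1 H
  atom 11: aromatic c, 2 neighbours → 1 H
  atom 12: aromatic c, 2 neighbours → 1 H
  atom 13: aromatic c, 2 neighbours → 1 H
Totals → C:13, H:12.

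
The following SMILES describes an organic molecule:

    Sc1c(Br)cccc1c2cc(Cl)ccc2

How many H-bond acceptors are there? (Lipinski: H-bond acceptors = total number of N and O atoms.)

N atoms: 0; O atoms: 0.
Lipinski HBA = 0 + 0 = 0.

0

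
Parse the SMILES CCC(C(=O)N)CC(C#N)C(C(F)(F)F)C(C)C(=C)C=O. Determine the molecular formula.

Walk through each heavy atom and fill implicit hydrogens from standard valence (C 4, N 3, O 2, S 2, halogen 1):
  atom 1: C, bond orders sum to 1 (valence 4) → 3 H
  atom 2: C, bond orders sum to 2 (valence 4) → 2 H
  atom 3: C, bond orders sum to 3 (valence 4) → 1 H
  atom 4: C, bond orders sum to 4 (valence 4) → 0 H
  atom 5: O, bond orders sum to 2 (valence 2) → 0 H
  atom 6: N, bond orders sum to 1 (valence 3) → 2 H
  atom 7: C, bond orders sum to 2 (valence 4) → 2 H
  atom 8: C, bond orders sum to 3 (valence 4) → 1 H
  atom 9: C, bond orders sum to 4 (valence 4) → 0 H
  atom 10: N, bond orders sum to 3 (valence 3) → 0 H
  atom 11: C, bond orders sum to 3 (valence 4) → 1 H
  atom 12: C, bond orders sum to 4 (valence 4) → 0 H
  atom 13: F (halogen, monovalent) → 0 H
  atom 14: F (halogen, monovalent) → 0 H
  atom 15: F (halogen, monovalent) → 0 H
  atom 16: C, bond orders sum to 3 (valence 4) → 1 H
  atom 17: C, bond orders sum to 1 (valence 4) → 3 H
  atom 18: C, bond orders sum to 4 (valence 4) → 0 H
  atom 19: C, bond orders sum to 2 (valence 4) → 2 H
  atom 20: C, bond orders sum to 3 (valence 4) → 1 H
  atom 21: O, bond orders sum to 2 (valence 2) → 0 H
Totals → C:14, H:19, F:3, N:2, O:2.
In Hill order: C14H19F3N2O2.

C14H19F3N2O2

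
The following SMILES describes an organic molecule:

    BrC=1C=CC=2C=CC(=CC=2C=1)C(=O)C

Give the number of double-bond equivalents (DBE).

Degree of unsaturation = (number of rings) + (number of π bonds).
Ring closures in the SMILES: 2.
π bonds: 6 double bonds (each 1 DoU) → 6 DoU from unsaturation.
Total DoU = 2 + 6 = 8.

8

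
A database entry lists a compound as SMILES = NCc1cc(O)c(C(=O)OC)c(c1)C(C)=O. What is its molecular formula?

C11H13NO4

Walk through each heavy atom and fill implicit hydrogens from standard valence (C 4, N 3, O 2, S 2, halogen 1); for lowercase aromatic atoms, an aromatic c carries 1 H when it has two neighbours and 0 H with three, and aromatic n carries 0 H:
  atom 1: N, bond orders sum to 1 (valence 3) → 2 H
  atom 2: C, bond orders sum to 2 (valence 4) → 2 H
  atom 3: aromatic c, 3 neighbours → 0 H
  atom 4: aromatic c, 2 neighbours → 1 H
  atom 5: aromatic c, 3 neighbours → 0 H
  atom 6: O, bond orders sum to 1 (valence 2) → 1 H
  atom 7: aromatic c, 3 neighbours → 0 H
  atom 8: C, bond orders sum to 4 (valence 4) → 0 H
  atom 9: O, bond orders sum to 2 (valence 2) → 0 H
  atom 10: O, bond orders sum to 2 (valence 2) → 0 H
  atom 11: C, bond orders sum to 1 (valence 4) → 3 H
  atom 12: aromatic c, 3 neighbours → 0 H
  atom 13: aromatic c, 2 neighbours → 1 H
  atom 14: C, bond orders sum to 4 (valence 4) → 0 H
  atom 15: C, bond orders sum to 1 (valence 4) → 3 H
  atom 16: O, bond orders sum to 2 (valence 2) → 0 H
Totals → C:11, H:13, N:1, O:4.
In Hill order: C11H13NO4.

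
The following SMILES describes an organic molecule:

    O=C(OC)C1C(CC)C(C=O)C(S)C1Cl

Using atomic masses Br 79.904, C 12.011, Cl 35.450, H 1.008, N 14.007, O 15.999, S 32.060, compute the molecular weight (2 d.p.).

First, the molecular formula is C10H15ClO3S (counting implicit H from valence).
  C: 10 × 12.011 = 120.110
  Cl: 1 × 35.450 = 35.450
  H: 15 × 1.008 = 15.120
  O: 3 × 15.999 = 47.997
  S: 1 × 32.060 = 32.060
Sum: 10×12.011 + 1×35.450 + 15×1.008 + 3×15.999 + 1×32.060 = 250.737 → 250.74 g/mol.

250.74 g/mol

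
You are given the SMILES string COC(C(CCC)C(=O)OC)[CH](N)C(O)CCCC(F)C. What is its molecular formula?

Walk through each heavy atom and fill implicit hydrogens from standard valence (C 4, N 3, O 2, S 2, halogen 1):
  atom 1: C, bond orders sum to 1 (valence 4) → 3 H
  atom 2: O, bond orders sum to 2 (valence 2) → 0 H
  atom 3: C, bond orders sum to 3 (valence 4) → 1 H
  atom 4: C, bond orders sum to 3 (valence 4) → 1 H
  atom 5: C, bond orders sum to 2 (valence 4) → 2 H
  atom 6: C, bond orders sum to 2 (valence 4) → 2 H
  atom 7: C, bond orders sum to 1 (valence 4) → 3 H
  atom 8: C, bond orders sum to 4 (valence 4) → 0 H
  atom 9: O, bond orders sum to 2 (valence 2) → 0 H
  atom 10: O, bond orders sum to 2 (valence 2) → 0 H
  atom 11: C, bond orders sum to 1 (valence 4) → 3 H
  atom 12: C with explicit H count 1
  atom 13: N, bond orders sum to 1 (valence 3) → 2 H
  atom 14: C, bond orders sum to 3 (valence 4) → 1 H
  atom 15: O, bond orders sum to 1 (valence 2) → 1 H
  atom 16: C, bond orders sum to 2 (valence 4) → 2 H
  atom 17: C, bond orders sum to 2 (valence 4) → 2 H
  atom 18: C, bond orders sum to 2 (valence 4) → 2 H
  atom 19: C, bond orders sum to 3 (valence 4) → 1 H
  atom 20: F (halogen, monovalent) → 0 H
  atom 21: C, bond orders sum to 1 (valence 4) → 3 H
Totals → C:15, H:30, F:1, N:1, O:4.
In Hill order: C15H30FNO4.

C15H30FNO4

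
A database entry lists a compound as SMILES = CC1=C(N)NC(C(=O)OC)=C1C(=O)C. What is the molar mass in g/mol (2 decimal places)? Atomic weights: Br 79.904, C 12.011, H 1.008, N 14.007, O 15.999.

First, the molecular formula is C9H12N2O3 (counting implicit H from valence).
  C: 9 × 12.011 = 108.099
  H: 12 × 1.008 = 12.096
  N: 2 × 14.007 = 28.014
  O: 3 × 15.999 = 47.997
Sum: 9×12.011 + 12×1.008 + 2×14.007 + 3×15.999 = 196.206 → 196.21 g/mol.

196.21 g/mol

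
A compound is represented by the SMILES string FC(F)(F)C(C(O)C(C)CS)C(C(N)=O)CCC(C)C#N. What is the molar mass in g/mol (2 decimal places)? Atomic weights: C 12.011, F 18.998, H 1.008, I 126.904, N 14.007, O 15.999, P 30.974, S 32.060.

326.38 g/mol

First, the molecular formula is C13H21F3N2O2S (counting implicit H from valence).
  C: 13 × 12.011 = 156.143
  F: 3 × 18.998 = 56.994
  H: 21 × 1.008 = 21.168
  N: 2 × 14.007 = 28.014
  O: 2 × 15.999 = 31.998
  S: 1 × 32.060 = 32.060
Sum: 13×12.011 + 3×18.998 + 21×1.008 + 2×14.007 + 2×15.999 + 1×32.060 = 326.377 → 326.38 g/mol.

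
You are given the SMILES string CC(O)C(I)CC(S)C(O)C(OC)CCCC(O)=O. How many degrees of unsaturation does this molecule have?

Degree of unsaturation = (number of rings) + (number of π bonds).
Ring closures in the SMILES: 0.
π bonds: 1 double bond (each 1 DoU) → 1 DoU from unsaturation.
Total DoU = 0 + 1 = 1.

1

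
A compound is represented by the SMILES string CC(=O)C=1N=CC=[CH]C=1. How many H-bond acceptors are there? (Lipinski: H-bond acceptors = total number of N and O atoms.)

N atoms: 1; O atoms: 1.
Lipinski HBA = 1 + 1 = 2.

2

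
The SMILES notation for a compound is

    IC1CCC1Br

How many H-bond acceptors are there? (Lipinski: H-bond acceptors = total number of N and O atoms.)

0

N atoms: 0; O atoms: 0.
Lipinski HBA = 0 + 0 = 0.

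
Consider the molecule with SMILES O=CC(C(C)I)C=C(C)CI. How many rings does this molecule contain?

0

In SMILES, each pair of matching ring-closure digits denotes one ring-closing bond; the number of such bonds equals the number of independent rings.
Ring-closure bonds here: 0.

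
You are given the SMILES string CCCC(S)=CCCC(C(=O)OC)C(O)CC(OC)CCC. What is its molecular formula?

C17H32O4S

Walk through each heavy atom and fill implicit hydrogens from standard valence (C 4, N 3, O 2, S 2, halogen 1):
  atom 1: C, bond orders sum to 1 (valence 4) → 3 H
  atom 2: C, bond orders sum to 2 (valence 4) → 2 H
  atom 3: C, bond orders sum to 2 (valence 4) → 2 H
  atom 4: C, bond orders sum to 4 (valence 4) → 0 H
  atom 5: S, bond orders sum to 1 (valence 2) → 1 H
  atom 6: C, bond orders sum to 3 (valence 4) → 1 H
  atom 7: C, bond orders sum to 2 (valence 4) → 2 H
  atom 8: C, bond orders sum to 2 (valence 4) → 2 H
  atom 9: C, bond orders sum to 3 (valence 4) → 1 H
  atom 10: C, bond orders sum to 4 (valence 4) → 0 H
  atom 11: O, bond orders sum to 2 (valence 2) → 0 H
  atom 12: O, bond orders sum to 2 (valence 2) → 0 H
  atom 13: C, bond orders sum to 1 (valence 4) → 3 H
  atom 14: C, bond orders sum to 3 (valence 4) → 1 H
  atom 15: O, bond orders sum to 1 (valence 2) → 1 H
  atom 16: C, bond orders sum to 2 (valence 4) → 2 H
  atom 17: C, bond orders sum to 3 (valence 4) → 1 H
  atom 18: O, bond orders sum to 2 (valence 2) → 0 H
  atom 19: C, bond orders sum to 1 (valence 4) → 3 H
  atom 20: C, bond orders sum to 2 (valence 4) → 2 H
  atom 21: C, bond orders sum to 2 (valence 4) → 2 H
  atom 22: C, bond orders sum to 1 (valence 4) → 3 H
Totals → C:17, H:32, O:4, S:1.
In Hill order: C17H32O4S.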